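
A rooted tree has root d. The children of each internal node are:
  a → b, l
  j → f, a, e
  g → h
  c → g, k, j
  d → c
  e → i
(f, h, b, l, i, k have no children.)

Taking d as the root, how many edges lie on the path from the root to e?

3

Path from d to e: d–c–j–e, which has 3 edges.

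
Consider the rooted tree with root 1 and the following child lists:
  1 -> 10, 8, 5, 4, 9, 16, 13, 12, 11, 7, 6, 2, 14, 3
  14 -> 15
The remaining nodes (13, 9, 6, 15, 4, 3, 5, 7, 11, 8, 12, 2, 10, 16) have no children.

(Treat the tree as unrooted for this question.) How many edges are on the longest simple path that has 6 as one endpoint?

A farthest node from 6 is 15.
The path 6-1-14-15 has 3 edges.

3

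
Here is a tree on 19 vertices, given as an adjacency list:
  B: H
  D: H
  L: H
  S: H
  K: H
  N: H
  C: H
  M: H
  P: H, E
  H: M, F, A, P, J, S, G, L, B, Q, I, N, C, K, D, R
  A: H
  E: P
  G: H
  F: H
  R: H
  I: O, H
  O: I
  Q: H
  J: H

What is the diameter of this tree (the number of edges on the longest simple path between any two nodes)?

4

A longest path is O-I-H-P-E, with 4 edges.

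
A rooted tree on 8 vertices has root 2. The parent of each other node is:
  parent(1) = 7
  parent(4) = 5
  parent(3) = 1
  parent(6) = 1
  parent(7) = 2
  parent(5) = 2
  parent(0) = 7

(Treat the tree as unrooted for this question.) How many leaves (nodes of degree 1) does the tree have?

4

The leaves are 0, 3, 4, 6.
That is 4 leaves.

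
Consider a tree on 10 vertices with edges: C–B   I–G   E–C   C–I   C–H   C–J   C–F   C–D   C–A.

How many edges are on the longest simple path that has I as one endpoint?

A farthest node from I is B (A, J, H, F, D, E also at distance 2).
The path I – C – B has 2 edges.

2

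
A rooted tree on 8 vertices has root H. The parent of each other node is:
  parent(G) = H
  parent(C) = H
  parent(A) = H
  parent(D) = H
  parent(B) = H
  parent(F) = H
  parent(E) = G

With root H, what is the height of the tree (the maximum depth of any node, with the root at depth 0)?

A deepest node is E, reached by H–G–E.
That path has 2 edges, so the height is 2.

2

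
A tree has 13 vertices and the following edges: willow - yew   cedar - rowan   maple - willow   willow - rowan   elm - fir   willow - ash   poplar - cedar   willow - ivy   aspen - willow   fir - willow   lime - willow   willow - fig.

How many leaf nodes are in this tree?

The leaves are ash, aspen, elm, fig, ivy, lime, maple, poplar, yew.
That is 9 leaves.

9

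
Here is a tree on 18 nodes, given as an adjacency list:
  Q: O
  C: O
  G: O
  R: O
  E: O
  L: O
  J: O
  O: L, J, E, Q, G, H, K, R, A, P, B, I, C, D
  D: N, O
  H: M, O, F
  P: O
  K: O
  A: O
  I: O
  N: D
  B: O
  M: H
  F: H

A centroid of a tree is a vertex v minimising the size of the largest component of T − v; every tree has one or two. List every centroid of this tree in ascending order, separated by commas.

Removing O splits the tree into components of sizes 3, 2, 1, 1, 1, 1, 1, 1, 1, 1, 1, 1, 1, 1; the largest is 3 ≤ ⌊18/2⌋ = 9.
Every other node leaves some component of size > 9, so the centroid is unique.

O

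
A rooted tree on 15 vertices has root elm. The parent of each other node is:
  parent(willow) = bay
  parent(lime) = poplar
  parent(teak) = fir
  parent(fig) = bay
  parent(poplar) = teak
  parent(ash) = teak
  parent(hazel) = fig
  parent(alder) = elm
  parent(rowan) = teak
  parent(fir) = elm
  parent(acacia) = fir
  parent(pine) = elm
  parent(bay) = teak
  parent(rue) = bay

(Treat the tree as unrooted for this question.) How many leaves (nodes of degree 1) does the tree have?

The leaves are acacia, alder, ash, hazel, lime, pine, rowan, rue, willow.
That is 9 leaves.

9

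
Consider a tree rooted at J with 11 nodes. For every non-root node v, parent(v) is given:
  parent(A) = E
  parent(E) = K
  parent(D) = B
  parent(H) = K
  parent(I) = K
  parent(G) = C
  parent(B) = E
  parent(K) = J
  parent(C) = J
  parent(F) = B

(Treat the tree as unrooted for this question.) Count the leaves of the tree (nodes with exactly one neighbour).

6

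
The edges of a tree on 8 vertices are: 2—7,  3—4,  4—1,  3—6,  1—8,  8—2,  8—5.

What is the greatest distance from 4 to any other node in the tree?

4

The node farthest from 4 is 7, via 4–1–8–2–7 — 4 edges.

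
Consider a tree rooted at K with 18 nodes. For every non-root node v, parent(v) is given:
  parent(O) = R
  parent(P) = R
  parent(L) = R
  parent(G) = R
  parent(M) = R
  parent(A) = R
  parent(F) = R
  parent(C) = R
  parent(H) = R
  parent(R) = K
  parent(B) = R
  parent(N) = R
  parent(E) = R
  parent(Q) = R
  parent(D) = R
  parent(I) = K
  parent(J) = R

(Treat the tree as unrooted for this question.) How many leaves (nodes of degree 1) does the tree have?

16

The leaves are A, B, C, D, E, F, G, H, I, J, L, M, N, O, P, Q.
That is 16 leaves.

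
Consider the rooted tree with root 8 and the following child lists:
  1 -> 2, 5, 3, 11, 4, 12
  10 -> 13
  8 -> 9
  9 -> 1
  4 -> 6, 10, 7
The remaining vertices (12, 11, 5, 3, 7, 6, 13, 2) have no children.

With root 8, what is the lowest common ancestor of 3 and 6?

3's ancestor chain is 3, 1, 9, 8 and 6's is 6, 4, 1, 9, 8; they first meet at 1.

1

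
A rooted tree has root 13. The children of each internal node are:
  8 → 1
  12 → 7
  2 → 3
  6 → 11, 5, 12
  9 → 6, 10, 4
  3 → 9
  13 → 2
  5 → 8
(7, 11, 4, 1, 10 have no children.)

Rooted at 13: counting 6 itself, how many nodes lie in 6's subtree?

7

Descendants of 6 (including itself): 6, 5, 12, 11, 8, 7, 1. That's 7.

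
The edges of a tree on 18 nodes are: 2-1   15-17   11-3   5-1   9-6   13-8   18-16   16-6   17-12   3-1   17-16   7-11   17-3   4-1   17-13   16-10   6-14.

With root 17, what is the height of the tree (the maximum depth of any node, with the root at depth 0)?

3

The longest root-to-leaf path is 17–3–1–2 (3 edges).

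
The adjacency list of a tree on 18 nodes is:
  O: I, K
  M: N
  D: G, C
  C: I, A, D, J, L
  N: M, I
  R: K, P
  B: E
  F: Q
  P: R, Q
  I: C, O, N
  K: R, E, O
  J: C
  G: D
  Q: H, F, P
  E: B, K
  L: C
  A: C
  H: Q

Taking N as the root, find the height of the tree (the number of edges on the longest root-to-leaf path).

A deepest node is H, reached by N-I-O-K-R-P-Q-H.
That path has 7 edges, so the height is 7.

7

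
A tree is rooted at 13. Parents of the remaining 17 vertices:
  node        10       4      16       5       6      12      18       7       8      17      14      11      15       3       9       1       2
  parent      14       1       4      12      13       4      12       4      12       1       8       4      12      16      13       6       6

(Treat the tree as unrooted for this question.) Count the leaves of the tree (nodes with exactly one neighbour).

10

Degree-1 nodes: 2, 3, 5, 7, 9, 10, 11, 15, 17, 18 — 10 of them.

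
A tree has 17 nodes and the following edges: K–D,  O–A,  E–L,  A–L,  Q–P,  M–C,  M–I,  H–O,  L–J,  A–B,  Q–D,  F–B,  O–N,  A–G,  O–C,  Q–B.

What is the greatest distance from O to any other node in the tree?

5

The node farthest from O is K, via O-A-B-Q-D-K — 5 edges.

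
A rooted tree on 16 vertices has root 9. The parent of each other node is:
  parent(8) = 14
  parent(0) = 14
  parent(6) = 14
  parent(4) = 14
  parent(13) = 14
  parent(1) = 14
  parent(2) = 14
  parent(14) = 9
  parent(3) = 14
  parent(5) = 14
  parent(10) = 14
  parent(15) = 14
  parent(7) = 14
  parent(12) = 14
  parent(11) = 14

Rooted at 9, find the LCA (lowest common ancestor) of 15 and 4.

15's ancestor chain is 15, 14, 9 and 4's is 4, 14, 9; they first meet at 14.

14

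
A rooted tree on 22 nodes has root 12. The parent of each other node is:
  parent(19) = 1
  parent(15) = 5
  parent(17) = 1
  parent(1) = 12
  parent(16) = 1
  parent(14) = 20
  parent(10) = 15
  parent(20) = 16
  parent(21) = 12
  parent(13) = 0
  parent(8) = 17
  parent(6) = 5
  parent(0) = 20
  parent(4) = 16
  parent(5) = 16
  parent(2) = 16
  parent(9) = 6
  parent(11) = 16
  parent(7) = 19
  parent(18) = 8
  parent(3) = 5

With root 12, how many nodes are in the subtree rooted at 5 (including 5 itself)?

The subtree rooted at 5 contains: 5, 6, 15, 3, 9, 10 — 6 nodes.

6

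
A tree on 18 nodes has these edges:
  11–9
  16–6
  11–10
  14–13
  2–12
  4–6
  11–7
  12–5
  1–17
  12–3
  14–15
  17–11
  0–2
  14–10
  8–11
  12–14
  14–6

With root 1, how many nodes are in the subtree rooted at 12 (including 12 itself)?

5

12's subtree: {12, 2, 5, 3, 0}, size 5.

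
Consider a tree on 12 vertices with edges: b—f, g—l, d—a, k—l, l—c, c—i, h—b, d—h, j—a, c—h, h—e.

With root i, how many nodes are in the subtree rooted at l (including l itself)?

3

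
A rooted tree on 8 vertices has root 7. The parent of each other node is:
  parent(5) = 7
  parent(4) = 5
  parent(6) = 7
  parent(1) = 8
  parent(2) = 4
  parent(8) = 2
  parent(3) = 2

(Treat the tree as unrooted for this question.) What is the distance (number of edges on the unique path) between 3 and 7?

The path is 3 - 2 - 4 - 5 - 7, which has 4 edges.

4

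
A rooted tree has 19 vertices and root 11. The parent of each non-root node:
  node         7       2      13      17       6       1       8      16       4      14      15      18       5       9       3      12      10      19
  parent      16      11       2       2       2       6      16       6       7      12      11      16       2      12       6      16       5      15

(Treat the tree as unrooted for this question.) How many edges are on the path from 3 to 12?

3–6–16–12: 3 edges.

3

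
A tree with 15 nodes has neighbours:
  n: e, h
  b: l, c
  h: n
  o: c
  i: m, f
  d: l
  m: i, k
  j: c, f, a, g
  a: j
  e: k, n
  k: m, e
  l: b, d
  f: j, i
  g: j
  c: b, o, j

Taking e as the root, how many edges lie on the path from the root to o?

7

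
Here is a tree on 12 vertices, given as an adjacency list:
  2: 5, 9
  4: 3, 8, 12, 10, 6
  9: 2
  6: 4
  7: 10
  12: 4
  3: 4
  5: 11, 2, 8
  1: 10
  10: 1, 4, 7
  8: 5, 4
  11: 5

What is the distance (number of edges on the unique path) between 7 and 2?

5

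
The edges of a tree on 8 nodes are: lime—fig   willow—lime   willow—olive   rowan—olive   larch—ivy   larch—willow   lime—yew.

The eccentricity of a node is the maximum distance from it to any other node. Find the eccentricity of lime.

Distances from lime peak at 3, attained at rowan (ivy also at distance 3).
lime – willow – olive – rowan

3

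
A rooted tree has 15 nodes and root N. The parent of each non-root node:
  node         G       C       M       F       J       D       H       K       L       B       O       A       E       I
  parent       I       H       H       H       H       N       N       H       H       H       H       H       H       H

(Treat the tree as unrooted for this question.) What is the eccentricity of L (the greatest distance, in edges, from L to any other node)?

3

A farthest node from L is G (D also at distance 3).
The path L – H – I – G has 3 edges.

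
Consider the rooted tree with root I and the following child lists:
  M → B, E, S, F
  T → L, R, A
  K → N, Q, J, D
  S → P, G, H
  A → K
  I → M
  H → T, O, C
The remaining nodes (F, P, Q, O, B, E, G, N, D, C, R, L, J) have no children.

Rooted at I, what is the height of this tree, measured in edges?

A deepest node is J, reached by I → M → S → H → T → A → K → J.
That path has 7 edges, so the height is 7.

7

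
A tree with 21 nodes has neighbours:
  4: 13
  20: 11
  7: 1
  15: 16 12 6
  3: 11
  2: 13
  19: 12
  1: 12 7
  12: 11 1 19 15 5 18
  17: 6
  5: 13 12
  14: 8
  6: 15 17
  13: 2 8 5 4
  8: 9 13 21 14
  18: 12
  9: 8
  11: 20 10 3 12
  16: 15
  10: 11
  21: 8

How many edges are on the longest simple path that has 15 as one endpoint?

5

The node farthest from 15 is 9 (14, 21 also at distance 5), via 15-12-5-13-8-9 — 5 edges.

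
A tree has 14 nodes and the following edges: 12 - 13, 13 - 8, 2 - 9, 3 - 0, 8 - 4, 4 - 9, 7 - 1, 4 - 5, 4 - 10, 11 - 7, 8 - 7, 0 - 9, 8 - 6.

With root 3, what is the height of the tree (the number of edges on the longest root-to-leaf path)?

A deepest node is 12, reached by 3–0–9–4–8–13–12.
That path has 6 edges, so the height is 6.

6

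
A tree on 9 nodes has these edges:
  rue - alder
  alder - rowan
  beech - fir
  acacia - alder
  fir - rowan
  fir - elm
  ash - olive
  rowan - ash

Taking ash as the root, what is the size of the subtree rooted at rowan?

7

rowan's subtree: {rowan, fir, alder, beech, elm, acacia, rue}, size 7.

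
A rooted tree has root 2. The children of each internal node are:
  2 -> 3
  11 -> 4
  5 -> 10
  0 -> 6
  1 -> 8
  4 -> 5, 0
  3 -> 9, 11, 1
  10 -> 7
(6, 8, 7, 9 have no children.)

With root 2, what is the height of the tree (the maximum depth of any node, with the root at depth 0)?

6

7 sits deepest: 2 – 3 – 11 – 4 – 5 – 10 – 7 — 6 edges from the root.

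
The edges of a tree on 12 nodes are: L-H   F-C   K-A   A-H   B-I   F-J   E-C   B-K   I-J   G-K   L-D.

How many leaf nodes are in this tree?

3

Exactly 3 nodes have a single neighbour: D, E, G.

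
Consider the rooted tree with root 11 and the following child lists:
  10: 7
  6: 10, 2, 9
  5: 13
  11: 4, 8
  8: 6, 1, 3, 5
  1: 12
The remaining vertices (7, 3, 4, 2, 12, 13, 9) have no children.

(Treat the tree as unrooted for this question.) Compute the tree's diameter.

5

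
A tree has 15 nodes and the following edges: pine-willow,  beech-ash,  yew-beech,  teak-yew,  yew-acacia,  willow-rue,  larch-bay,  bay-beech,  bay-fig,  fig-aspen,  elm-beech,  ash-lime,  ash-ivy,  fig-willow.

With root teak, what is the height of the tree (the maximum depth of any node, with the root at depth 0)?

rue sits deepest: teak → yew → beech → bay → fig → willow → rue — 6 edges from the root.

6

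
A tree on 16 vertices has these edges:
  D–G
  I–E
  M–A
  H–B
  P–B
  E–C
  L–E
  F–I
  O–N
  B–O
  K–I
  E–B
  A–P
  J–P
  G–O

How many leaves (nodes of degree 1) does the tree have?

The leaves are C, D, F, H, J, K, L, M, N.
That is 9 leaves.

9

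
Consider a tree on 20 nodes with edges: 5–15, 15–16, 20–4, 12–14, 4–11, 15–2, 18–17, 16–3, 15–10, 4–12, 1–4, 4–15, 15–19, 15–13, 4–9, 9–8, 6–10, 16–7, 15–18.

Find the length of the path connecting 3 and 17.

The path is 3 - 16 - 15 - 18 - 17, which has 4 edges.

4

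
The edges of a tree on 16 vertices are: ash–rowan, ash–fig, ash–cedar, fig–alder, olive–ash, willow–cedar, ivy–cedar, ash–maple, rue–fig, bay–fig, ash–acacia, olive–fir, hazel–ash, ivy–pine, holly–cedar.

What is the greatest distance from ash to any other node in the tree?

3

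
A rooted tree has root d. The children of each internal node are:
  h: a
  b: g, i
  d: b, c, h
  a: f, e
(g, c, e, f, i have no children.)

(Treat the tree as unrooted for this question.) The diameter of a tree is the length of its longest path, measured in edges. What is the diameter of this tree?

BFS from e reaches i last, at distance 5; BFS from i confirms no node is farther.
Path: e-a-h-d-b-i.

5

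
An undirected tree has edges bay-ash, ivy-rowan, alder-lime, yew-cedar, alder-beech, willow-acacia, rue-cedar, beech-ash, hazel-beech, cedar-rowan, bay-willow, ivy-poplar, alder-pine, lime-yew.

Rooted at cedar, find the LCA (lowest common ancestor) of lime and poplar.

cedar

lime's ancestor chain is lime, yew, cedar and poplar's is poplar, ivy, rowan, cedar; they first meet at cedar.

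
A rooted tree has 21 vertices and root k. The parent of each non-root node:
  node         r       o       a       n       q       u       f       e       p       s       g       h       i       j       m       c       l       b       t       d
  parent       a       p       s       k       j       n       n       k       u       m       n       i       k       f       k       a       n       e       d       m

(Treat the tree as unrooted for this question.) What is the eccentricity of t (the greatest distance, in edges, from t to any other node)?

7

Distances from t peak at 7, attained at q (o also at distance 7).
t–d–m–k–n–f–j–q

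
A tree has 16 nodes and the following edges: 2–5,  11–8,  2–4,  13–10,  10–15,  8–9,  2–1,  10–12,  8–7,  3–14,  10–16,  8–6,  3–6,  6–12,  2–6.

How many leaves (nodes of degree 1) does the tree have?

10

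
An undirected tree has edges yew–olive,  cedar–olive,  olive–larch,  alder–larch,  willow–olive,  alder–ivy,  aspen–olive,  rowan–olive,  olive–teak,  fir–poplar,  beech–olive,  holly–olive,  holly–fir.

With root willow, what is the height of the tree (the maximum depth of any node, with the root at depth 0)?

4

The longest root-to-leaf path is willow-olive-holly-fir-poplar (4 edges).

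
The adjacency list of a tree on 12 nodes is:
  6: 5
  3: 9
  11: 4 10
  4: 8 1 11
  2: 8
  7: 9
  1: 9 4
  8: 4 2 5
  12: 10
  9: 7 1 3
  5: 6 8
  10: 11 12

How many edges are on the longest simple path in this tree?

BFS from 12 reaches 6 last, at distance 6; BFS from 6 confirms no node is farther.
Path: 12 – 10 – 11 – 4 – 8 – 5 – 6.

6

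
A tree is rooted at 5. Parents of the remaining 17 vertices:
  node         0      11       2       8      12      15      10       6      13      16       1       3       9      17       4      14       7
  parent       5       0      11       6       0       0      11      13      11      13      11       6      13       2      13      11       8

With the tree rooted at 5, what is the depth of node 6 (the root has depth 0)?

4

Climbing from 6 to the root: 6 – 13 – 11 – 0 – 5. That's 4 steps.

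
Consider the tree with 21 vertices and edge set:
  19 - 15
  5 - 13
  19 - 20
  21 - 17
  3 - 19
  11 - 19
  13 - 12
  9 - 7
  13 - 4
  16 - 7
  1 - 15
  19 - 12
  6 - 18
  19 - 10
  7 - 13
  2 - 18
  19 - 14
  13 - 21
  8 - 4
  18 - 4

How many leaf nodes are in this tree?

13

Degree-1 nodes: 1, 2, 3, 5, 6, 8, 9, 10, 11, 14, 16, 17, 20 — 13 of them.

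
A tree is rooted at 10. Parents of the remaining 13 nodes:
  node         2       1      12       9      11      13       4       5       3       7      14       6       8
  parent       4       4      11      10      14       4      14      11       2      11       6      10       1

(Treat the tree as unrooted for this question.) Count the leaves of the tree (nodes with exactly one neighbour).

The leaves are 3, 5, 7, 8, 9, 12, 13.
That is 7 leaves.

7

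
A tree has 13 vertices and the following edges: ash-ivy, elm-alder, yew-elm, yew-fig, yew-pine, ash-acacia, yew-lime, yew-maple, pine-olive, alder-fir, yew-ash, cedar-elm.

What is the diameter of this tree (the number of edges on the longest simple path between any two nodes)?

5

A longest path is fir – alder – elm – yew – pine – olive, with 5 edges.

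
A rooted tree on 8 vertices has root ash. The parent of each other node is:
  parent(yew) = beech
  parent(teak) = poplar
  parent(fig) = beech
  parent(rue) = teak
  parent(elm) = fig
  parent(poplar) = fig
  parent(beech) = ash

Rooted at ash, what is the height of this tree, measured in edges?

5

The longest root-to-leaf path is ash – beech – fig – poplar – teak – rue (5 edges).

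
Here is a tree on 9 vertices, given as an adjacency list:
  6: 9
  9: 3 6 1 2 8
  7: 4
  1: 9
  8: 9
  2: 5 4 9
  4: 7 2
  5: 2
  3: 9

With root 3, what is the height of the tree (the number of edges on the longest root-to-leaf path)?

The longest root-to-leaf path is 3-9-2-4-7 (4 edges).

4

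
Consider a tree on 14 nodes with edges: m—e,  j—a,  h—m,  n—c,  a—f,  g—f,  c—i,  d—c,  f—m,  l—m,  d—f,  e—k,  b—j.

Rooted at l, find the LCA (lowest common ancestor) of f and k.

m

Ancestors of f (toward the root): f, m, l.
Ancestors of k: k, e, m, l.
The deepest node appearing in both lists is m.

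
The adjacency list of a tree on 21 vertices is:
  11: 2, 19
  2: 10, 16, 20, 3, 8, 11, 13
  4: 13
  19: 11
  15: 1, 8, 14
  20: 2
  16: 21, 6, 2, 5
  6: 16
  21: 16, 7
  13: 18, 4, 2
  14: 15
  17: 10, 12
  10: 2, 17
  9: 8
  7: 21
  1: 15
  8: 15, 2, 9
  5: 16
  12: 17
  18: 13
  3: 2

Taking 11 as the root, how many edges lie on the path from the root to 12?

4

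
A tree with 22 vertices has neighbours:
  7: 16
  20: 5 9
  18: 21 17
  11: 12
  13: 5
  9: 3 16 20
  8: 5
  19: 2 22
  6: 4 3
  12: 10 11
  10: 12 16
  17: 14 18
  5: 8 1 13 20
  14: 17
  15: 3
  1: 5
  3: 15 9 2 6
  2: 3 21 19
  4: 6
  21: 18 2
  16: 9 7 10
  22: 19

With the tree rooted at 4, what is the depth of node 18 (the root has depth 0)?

Climbing from 18 to the root: 18–21–2–3–6–4. That's 5 steps.

5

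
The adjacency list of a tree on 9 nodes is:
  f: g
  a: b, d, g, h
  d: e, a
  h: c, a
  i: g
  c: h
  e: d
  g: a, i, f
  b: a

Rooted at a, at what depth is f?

2

Path from a to f: a – g – f, which has 2 edges.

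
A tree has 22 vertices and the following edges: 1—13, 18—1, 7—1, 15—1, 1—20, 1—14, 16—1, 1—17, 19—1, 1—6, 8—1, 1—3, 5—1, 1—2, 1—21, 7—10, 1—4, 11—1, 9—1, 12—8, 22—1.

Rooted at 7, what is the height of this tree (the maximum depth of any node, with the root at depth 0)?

The longest root-to-leaf path is 7 → 1 → 8 → 12 (3 edges).

3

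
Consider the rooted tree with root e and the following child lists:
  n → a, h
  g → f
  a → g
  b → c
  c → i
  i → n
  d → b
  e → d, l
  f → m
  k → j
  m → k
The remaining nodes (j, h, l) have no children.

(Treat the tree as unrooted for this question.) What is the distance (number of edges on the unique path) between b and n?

Walking from b: b–c–i–n. Length 3.

3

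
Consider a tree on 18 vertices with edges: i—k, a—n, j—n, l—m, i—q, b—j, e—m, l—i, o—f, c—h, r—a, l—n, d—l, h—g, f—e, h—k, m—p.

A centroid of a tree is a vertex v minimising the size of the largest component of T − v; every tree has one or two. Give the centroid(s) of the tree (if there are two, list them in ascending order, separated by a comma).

If l is removed the pieces have sizes 6, 5, 5, 1, all ≤ ⌊18/2⌋ = 9.
Every other node leaves some component of size > 9, so the centroid is unique.

l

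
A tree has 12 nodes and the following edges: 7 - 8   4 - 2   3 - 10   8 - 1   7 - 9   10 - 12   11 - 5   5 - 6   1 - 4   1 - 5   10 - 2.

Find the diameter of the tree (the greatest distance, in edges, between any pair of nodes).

7

Starting from 3, a farthest node is 9 at distance 7.
One longest path: 3–10–2–4–1–8–7–9.
So the diameter is 7.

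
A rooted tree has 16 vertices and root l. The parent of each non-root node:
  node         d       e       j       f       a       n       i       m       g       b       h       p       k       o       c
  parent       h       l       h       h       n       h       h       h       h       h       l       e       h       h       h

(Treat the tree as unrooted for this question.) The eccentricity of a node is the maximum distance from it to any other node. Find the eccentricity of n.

The node farthest from n is p, via n–h–l–e–p — 4 edges.

4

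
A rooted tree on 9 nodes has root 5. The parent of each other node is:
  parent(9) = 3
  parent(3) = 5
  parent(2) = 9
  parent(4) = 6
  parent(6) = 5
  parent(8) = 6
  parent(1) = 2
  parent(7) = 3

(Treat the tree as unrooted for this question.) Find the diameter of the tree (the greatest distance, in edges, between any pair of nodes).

6

A longest path is 1 - 2 - 9 - 3 - 5 - 6 - 8, with 6 edges.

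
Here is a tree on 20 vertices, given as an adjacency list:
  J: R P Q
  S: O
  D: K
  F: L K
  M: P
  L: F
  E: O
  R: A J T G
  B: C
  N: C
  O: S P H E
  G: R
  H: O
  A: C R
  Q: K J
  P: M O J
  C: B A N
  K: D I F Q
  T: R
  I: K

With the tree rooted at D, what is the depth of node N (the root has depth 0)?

7

Climbing from N to the root: N – C – A – R – J – Q – K – D. That's 7 steps.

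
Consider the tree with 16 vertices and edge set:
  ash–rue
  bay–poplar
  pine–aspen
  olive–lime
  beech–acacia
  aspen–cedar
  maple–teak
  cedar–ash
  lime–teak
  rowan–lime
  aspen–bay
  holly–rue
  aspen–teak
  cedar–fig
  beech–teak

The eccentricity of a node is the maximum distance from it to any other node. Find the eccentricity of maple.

A farthest node from maple is holly.
The path maple–teak–aspen–cedar–ash–rue–holly has 6 edges.

6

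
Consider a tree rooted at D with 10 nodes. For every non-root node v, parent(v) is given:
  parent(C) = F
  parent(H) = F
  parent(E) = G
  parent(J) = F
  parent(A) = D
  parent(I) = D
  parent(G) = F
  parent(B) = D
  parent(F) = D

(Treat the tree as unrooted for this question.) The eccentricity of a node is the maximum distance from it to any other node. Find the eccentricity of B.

4

A farthest node from B is E.
The path B – D – F – G – E has 4 edges.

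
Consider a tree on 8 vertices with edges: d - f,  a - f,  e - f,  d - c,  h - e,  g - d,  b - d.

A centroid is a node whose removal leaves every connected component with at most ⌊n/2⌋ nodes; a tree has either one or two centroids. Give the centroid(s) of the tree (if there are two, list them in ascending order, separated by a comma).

If f is removed the pieces have sizes 4, 2, 1, all ≤ ⌊8/2⌋ = 4.
d is adjacent to f and is also a centroid (the largest component after removing it is likewise 4).

d, f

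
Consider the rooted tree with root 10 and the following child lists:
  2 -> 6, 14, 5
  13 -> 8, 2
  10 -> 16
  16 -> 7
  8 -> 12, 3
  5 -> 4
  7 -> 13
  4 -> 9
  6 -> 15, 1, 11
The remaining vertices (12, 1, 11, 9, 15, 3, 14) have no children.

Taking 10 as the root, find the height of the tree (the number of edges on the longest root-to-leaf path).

7

The longest root-to-leaf path is 10 – 16 – 7 – 13 – 2 – 5 – 4 – 9 (7 edges).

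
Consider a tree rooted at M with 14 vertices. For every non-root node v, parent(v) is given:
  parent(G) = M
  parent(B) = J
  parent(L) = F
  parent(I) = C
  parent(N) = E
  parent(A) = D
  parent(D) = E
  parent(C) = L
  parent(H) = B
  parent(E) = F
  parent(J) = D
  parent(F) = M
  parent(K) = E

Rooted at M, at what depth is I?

4

M → F → L → C → I — 4 edges.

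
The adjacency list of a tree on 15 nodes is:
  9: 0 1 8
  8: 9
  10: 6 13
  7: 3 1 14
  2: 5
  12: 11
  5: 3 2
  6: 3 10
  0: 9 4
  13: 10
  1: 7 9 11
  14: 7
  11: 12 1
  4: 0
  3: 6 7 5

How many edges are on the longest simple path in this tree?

8

BFS from 13 reaches 4 last, at distance 8; BFS from 4 confirms no node is farther.
Path: 13 - 10 - 6 - 3 - 7 - 1 - 9 - 0 - 4.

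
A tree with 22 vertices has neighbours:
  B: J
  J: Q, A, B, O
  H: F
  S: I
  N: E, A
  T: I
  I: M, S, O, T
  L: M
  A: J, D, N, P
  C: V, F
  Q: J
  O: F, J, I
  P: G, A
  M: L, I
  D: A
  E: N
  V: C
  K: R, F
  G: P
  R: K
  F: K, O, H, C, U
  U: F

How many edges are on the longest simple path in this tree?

Starting from E, a farthest node is L at distance 7.
One longest path: E-N-A-J-O-I-M-L.
So the diameter is 7.

7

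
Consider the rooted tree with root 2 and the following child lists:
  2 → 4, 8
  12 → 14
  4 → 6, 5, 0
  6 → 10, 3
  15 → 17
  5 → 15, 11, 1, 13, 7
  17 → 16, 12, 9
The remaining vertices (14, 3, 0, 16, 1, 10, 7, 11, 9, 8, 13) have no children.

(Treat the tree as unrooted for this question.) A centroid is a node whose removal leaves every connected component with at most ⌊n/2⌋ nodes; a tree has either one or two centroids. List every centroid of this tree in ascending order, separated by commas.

Delete 5: the remaining components have sizes 7, 6, 1, 1, 1, 1. Max 7 ≤ 9, so 5 is a centroid.
Every other node leaves some component of size > 9, so the centroid is unique.

5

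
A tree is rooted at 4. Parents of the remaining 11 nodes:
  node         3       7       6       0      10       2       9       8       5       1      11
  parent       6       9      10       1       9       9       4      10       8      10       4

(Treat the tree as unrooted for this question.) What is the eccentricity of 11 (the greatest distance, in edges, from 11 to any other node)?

A farthest node from 11 is 3 (5, 0 also at distance 5).
The path 11-4-9-10-6-3 has 5 edges.

5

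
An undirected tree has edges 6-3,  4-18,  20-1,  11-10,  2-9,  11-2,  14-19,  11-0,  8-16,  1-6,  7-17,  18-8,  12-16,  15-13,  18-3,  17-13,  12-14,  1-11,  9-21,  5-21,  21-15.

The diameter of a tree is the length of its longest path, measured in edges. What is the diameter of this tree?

Starting from 19, a farthest node is 7 at distance 16.
One longest path: 19-14-12-16-8-18-3-6-1-11-2-9-21-15-13-17-7.
So the diameter is 16.

16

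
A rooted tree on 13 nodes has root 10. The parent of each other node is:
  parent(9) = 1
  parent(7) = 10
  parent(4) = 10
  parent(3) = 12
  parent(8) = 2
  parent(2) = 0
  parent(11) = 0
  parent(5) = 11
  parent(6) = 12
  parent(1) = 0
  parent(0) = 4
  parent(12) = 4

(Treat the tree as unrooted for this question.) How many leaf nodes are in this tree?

6

Exactly 6 nodes have a single neighbour: 3, 5, 6, 7, 8, 9.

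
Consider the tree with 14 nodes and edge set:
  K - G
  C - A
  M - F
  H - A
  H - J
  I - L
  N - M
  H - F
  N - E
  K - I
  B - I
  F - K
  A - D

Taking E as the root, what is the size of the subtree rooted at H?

5

Descendants of H (including itself): H, A, J, D, C. That's 5.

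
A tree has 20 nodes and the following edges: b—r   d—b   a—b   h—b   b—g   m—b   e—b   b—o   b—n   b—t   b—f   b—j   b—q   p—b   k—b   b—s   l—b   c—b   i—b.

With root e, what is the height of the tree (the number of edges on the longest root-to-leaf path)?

2

A deepest node is r, reached by e–b–r.
That path has 2 edges, so the height is 2.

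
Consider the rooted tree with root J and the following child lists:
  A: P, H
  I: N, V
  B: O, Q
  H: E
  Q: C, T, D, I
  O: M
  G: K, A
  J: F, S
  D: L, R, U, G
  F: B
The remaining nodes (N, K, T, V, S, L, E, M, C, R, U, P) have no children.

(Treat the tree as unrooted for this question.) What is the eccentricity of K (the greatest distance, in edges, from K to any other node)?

The node farthest from K is S, via K–G–D–Q–B–F–J–S — 7 edges.

7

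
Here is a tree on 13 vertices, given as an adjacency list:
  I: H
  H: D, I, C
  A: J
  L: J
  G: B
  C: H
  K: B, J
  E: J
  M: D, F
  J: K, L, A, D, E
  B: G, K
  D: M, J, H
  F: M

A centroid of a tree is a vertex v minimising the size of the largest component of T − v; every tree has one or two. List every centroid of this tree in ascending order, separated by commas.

J

If J is removed the pieces have sizes 6, 3, 1, 1, 1, all ≤ ⌊13/2⌋ = 6.
No neighbour of J does as well, so J is the unique centroid.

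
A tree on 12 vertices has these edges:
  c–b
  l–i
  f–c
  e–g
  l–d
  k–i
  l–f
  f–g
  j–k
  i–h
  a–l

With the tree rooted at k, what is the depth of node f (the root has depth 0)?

Climbing from f to the root: f–l–i–k. That's 3 steps.

3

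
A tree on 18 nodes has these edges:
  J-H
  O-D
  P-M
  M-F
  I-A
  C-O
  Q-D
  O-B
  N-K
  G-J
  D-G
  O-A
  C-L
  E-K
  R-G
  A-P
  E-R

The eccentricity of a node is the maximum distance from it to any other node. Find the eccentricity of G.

6

The node farthest from G is F, via G – D – O – A – P – M – F — 6 edges.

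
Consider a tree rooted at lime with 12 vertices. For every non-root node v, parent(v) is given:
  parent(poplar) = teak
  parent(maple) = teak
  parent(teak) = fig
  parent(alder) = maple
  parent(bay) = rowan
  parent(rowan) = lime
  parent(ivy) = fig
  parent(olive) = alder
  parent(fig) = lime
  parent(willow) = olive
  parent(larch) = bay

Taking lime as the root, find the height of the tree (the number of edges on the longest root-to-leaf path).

6

The longest root-to-leaf path is lime → fig → teak → maple → alder → olive → willow (6 edges).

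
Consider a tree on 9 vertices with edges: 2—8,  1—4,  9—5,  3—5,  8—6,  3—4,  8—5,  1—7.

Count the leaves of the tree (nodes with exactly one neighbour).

Degree-1 nodes: 2, 6, 7, 9 — 4 of them.

4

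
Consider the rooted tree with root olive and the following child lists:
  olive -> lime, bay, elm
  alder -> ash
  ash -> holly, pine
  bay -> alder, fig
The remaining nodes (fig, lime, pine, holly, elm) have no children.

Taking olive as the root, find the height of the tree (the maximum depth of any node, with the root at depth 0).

The longest root-to-leaf path is olive → bay → alder → ash → holly (4 edges).

4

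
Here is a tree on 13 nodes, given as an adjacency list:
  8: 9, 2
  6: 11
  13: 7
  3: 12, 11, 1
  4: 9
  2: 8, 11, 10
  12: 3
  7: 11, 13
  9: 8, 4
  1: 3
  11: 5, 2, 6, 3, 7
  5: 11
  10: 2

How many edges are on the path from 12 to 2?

Walking from 12: 12 – 3 – 11 – 2. Length 3.

3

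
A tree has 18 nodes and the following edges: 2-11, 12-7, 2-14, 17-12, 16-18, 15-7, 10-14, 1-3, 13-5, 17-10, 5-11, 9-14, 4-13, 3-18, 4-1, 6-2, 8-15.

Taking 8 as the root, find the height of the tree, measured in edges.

The longest root-to-leaf path is 8 → 15 → 7 → 12 → 17 → 10 → 14 → 2 → 11 → 5 → 13 → 4 → 1 → 3 → 18 → 16 (15 edges).

15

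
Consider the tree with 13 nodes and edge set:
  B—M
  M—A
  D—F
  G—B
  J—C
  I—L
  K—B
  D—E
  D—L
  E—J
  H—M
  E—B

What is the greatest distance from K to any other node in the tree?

A farthest node from K is I.
The path K – B – E – D – L – I has 5 edges.

5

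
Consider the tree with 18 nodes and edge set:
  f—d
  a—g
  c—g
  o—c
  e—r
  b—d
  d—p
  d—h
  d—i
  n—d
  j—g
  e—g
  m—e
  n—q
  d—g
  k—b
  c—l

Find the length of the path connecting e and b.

The path is e - g - d - b, which has 3 edges.

3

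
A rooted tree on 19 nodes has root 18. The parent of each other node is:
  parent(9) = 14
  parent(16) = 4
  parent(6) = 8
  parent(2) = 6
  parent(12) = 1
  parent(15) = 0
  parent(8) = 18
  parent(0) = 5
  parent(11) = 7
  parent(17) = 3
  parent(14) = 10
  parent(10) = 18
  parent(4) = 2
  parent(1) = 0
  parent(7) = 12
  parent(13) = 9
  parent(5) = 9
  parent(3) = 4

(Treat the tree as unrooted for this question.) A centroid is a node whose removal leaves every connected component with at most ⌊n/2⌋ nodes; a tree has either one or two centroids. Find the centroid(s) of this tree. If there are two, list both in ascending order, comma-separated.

14

Removing 14 splits the tree into components of sizes 9, 9; the largest is 9 ≤ ⌊19/2⌋ = 9.
Every other node leaves some component of size > 9, so the centroid is unique.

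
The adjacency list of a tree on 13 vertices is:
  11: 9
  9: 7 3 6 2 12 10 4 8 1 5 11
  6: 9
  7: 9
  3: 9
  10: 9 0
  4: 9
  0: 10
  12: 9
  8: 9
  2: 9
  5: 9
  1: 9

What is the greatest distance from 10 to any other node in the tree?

A farthest node from 10 is 6 (2, 7, 11, 12, 3, 8, 1, 5, 4 also at distance 2).
The path 10-9-6 has 2 edges.

2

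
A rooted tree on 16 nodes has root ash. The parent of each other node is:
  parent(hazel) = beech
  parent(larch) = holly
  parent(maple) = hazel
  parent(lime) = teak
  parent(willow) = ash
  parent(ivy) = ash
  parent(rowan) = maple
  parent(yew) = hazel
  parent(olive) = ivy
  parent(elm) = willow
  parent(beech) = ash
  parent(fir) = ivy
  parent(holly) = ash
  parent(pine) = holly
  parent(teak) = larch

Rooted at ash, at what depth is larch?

2

Path from ash to larch: ash–holly–larch, which has 2 edges.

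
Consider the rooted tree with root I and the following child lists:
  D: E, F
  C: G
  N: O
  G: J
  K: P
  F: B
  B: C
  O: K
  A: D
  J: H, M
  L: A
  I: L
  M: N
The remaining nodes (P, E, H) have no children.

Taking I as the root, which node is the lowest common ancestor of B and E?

D

B's ancestor chain is B, F, D, A, L, I and E's is E, D, A, L, I; they first meet at D.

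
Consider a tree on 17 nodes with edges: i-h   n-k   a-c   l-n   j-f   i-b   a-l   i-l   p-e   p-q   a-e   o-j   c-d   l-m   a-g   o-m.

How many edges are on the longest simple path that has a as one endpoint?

5

A farthest node from a is f.
The path a–l–m–o–j–f has 5 edges.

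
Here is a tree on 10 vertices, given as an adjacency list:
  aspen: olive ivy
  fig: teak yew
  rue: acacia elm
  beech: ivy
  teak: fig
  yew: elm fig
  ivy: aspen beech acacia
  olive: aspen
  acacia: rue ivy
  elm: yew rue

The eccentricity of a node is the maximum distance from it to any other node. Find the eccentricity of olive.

8

Distances from olive peak at 8, attained at teak.
olive-aspen-ivy-acacia-rue-elm-yew-fig-teak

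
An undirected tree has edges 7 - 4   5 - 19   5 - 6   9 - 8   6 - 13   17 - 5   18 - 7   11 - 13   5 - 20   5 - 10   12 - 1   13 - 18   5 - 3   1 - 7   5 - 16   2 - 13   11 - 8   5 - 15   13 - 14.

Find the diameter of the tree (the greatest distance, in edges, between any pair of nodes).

Starting from 12, a farthest node is 9 at distance 7.
One longest path: 12 – 1 – 7 – 18 – 13 – 11 – 8 – 9.
So the diameter is 7.

7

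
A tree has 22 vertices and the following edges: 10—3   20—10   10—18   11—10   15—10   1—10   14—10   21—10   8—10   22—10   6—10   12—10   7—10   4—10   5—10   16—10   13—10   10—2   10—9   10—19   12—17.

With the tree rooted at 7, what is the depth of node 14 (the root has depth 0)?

Climbing from 14 to the root: 14 – 10 – 7. That's 2 steps.

2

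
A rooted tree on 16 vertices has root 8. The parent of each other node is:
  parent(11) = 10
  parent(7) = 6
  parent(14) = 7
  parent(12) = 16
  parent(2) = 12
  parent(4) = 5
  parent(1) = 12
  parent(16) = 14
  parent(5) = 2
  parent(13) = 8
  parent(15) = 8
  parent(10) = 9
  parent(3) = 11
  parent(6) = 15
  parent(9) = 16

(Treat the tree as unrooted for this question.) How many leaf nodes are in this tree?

4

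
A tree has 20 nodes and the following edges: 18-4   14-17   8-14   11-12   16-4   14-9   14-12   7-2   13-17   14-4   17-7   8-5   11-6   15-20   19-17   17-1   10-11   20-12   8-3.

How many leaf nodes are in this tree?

12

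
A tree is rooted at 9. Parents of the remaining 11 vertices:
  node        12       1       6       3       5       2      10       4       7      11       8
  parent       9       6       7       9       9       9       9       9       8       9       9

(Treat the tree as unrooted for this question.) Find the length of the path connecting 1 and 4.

The path is 1 – 6 – 7 – 8 – 9 – 4, which has 5 edges.

5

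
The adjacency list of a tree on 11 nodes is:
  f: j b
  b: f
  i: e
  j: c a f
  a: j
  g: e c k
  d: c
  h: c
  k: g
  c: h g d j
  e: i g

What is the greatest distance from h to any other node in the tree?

The node farthest from h is b (i also at distance 4), via h-c-j-f-b — 4 edges.

4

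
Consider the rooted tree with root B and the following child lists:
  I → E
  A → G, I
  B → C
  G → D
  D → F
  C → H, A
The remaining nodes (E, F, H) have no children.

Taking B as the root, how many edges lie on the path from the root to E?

Path from B to E: B – C – A – I – E, which has 4 edges.

4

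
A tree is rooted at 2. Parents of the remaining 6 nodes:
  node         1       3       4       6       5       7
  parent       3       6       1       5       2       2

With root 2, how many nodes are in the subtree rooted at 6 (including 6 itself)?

4

The subtree rooted at 6 contains: 6, 3, 1, 4 — 4 nodes.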